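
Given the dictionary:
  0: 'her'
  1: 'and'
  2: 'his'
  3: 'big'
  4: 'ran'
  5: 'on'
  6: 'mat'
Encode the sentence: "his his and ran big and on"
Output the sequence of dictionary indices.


Look up each word in the dictionary:
  'his' -> 2
  'his' -> 2
  'and' -> 1
  'ran' -> 4
  'big' -> 3
  'and' -> 1
  'on' -> 5

Encoded: [2, 2, 1, 4, 3, 1, 5]


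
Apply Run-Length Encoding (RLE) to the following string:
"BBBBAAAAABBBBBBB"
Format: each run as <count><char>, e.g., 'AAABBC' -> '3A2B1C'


Scanning runs left to right:
  i=0: run of 'B' x 4 -> '4B'
  i=4: run of 'A' x 5 -> '5A'
  i=9: run of 'B' x 7 -> '7B'

RLE = 4B5A7B


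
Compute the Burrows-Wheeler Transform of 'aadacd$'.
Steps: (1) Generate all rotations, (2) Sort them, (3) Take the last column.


Rotations (sorted):
  0: $aadacd -> last char: d
  1: aadacd$ -> last char: $
  2: acd$aad -> last char: d
  3: adacd$a -> last char: a
  4: cd$aada -> last char: a
  5: d$aadac -> last char: c
  6: dacd$aa -> last char: a


BWT = d$daaca


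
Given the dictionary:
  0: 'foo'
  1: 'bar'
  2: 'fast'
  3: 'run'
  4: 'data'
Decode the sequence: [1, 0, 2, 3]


Look up each index in the dictionary:
  1 -> 'bar'
  0 -> 'foo'
  2 -> 'fast'
  3 -> 'run'

Decoded: "bar foo fast run"


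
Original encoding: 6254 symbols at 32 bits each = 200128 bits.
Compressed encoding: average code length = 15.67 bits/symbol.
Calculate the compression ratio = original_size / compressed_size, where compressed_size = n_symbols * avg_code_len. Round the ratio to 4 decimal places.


original_size = n_symbols * orig_bits = 6254 * 32 = 200128 bits
compressed_size = n_symbols * avg_code_len = 6254 * 15.67 = 98000.18 bits
ratio = original_size / compressed_size = 200128 / 98000.18 = 2.0421

Compression ratio = 2.0421


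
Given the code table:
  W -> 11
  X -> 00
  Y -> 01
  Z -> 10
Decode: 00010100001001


Decoding:
00 -> X
01 -> Y
01 -> Y
00 -> X
00 -> X
10 -> Z
01 -> Y


Result: XYYXXZY


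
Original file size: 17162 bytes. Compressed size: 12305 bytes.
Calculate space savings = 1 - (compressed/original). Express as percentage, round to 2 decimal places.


ratio = compressed/original = 12305/17162 = 0.716991
savings = 1 - ratio = 1 - 0.716991 = 0.283009
as a percentage: 0.283009 * 100 = 28.3%

Space savings = 1 - 12305/17162 = 28.3%


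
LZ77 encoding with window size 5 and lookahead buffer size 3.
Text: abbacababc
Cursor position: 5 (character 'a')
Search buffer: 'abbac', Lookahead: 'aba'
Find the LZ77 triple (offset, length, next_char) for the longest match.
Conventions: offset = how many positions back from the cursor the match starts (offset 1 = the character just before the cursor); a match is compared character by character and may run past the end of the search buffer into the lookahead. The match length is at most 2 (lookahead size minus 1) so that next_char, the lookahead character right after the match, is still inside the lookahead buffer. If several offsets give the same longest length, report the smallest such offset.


Try each offset into the search buffer:
  offset=1 (pos 4, char 'c'): match length 0
  offset=2 (pos 3, char 'a'): match length 1
  offset=3 (pos 2, char 'b'): match length 0
  offset=4 (pos 1, char 'b'): match length 0
  offset=5 (pos 0, char 'a'): match length 2
Longest match has length 2 at offset 5.
next_char = character at position 5 + 2 = 7 -> 'a'

Best match: offset=5, length=2 (matching 'ab' starting at position 0)
LZ77 triple: (5, 2, 'a')


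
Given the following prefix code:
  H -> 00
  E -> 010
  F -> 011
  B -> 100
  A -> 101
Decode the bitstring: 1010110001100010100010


Decoding step by step:
Bits 101 -> A
Bits 011 -> F
Bits 00 -> H
Bits 011 -> F
Bits 00 -> H
Bits 010 -> E
Bits 100 -> B
Bits 010 -> E


Decoded message: AFHFHEBE


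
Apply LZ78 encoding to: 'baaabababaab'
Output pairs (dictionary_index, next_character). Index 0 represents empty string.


LZ78 encoding steps:
Dictionary: {0: ''}
Step 1: w='' (idx 0), next='b' -> output (0, 'b'), add 'b' as idx 1
Step 2: w='' (idx 0), next='a' -> output (0, 'a'), add 'a' as idx 2
Step 3: w='a' (idx 2), next='a' -> output (2, 'a'), add 'aa' as idx 3
Step 4: w='b' (idx 1), next='a' -> output (1, 'a'), add 'ba' as idx 4
Step 5: w='ba' (idx 4), next='b' -> output (4, 'b'), add 'bab' as idx 5
Step 6: w='aa' (idx 3), next='b' -> output (3, 'b'), add 'aab' as idx 6


Encoded: [(0, 'b'), (0, 'a'), (2, 'a'), (1, 'a'), (4, 'b'), (3, 'b')]


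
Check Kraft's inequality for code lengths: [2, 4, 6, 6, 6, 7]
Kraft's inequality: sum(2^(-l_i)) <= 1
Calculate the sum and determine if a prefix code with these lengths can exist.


Sum = 2^(-2) + 2^(-4) + 2^(-6) + 2^(-6) + 2^(-6) + 2^(-7)
    = 0.25 + 0.0625 + 0.015625 + 0.015625 + 0.015625 + 0.0078125
    = 47/128 = 0.3671875
Since 0.3671875 <= 1, Kraft's inequality IS satisfied.
A prefix code with these lengths CAN exist.

Kraft sum = 0.3671875. Satisfied.


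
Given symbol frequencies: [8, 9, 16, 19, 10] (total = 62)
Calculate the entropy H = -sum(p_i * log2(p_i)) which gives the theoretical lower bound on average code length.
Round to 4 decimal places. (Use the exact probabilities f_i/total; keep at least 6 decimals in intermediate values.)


Per-symbol terms -p_i * log2(p_i) with p_i = f_i/62:
  p = 8/62 = 0.129032: log2(p) = -2.954196, -p*log2(p) = 0.381187
  p = 9/62 = 0.145161: log2(p) = -2.784271, -p*log2(p) = 0.404168
  p = 16/62 = 0.258065: log2(p) = -1.954196, -p*log2(p) = 0.504309
  p = 19/62 = 0.306452: log2(p) = -1.706269, -p*log2(p) = 0.522889
  p = 10/62 = 0.161290: log2(p) = -2.632268, -p*log2(p) = 0.424559
H = 0.381187 + 0.404168 + 0.504309 + 0.522889 + 0.424559 = 2.237112

H = 2.2371 bits/symbol


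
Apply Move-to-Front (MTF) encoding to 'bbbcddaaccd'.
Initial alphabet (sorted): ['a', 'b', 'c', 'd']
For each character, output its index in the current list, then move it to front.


MTF encoding:
'b': index 1 in ['a', 'b', 'c', 'd'] -> ['b', 'a', 'c', 'd']
'b': index 0 in ['b', 'a', 'c', 'd'] -> ['b', 'a', 'c', 'd']
'b': index 0 in ['b', 'a', 'c', 'd'] -> ['b', 'a', 'c', 'd']
'c': index 2 in ['b', 'a', 'c', 'd'] -> ['c', 'b', 'a', 'd']
'd': index 3 in ['c', 'b', 'a', 'd'] -> ['d', 'c', 'b', 'a']
'd': index 0 in ['d', 'c', 'b', 'a'] -> ['d', 'c', 'b', 'a']
'a': index 3 in ['d', 'c', 'b', 'a'] -> ['a', 'd', 'c', 'b']
'a': index 0 in ['a', 'd', 'c', 'b'] -> ['a', 'd', 'c', 'b']
'c': index 2 in ['a', 'd', 'c', 'b'] -> ['c', 'a', 'd', 'b']
'c': index 0 in ['c', 'a', 'd', 'b'] -> ['c', 'a', 'd', 'b']
'd': index 2 in ['c', 'a', 'd', 'b'] -> ['d', 'c', 'a', 'b']


Output: [1, 0, 0, 2, 3, 0, 3, 0, 2, 0, 2]


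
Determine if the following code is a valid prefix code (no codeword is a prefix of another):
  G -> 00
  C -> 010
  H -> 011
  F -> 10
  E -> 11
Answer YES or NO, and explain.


Checking each pair (does one codeword prefix another?):
  G='00' vs C='010': no prefix
  G='00' vs H='011': no prefix
  G='00' vs F='10': no prefix
  G='00' vs E='11': no prefix
  C='010' vs G='00': no prefix
  C='010' vs H='011': no prefix
  C='010' vs F='10': no prefix
  C='010' vs E='11': no prefix
  H='011' vs G='00': no prefix
  H='011' vs C='010': no prefix
  H='011' vs F='10': no prefix
  H='011' vs E='11': no prefix
  F='10' vs G='00': no prefix
  F='10' vs C='010': no prefix
  F='10' vs H='011': no prefix
  F='10' vs E='11': no prefix
  E='11' vs G='00': no prefix
  E='11' vs C='010': no prefix
  E='11' vs H='011': no prefix
  E='11' vs F='10': no prefix
No violation found over all pairs.

YES -- this is a valid prefix code. No codeword is a prefix of any other codeword.


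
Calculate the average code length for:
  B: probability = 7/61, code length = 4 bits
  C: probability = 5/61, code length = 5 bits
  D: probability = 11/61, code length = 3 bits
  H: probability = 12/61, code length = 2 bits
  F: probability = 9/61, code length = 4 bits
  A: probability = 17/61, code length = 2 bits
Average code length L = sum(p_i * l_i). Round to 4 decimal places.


Weighted contributions p_i * l_i:
  B: (7/61) * 4 = 28/61
  C: (5/61) * 5 = 25/61
  D: (11/61) * 3 = 33/61
  H: (12/61) * 2 = 24/61
  F: (9/61) * 4 = 36/61
  A: (17/61) * 2 = 34/61
Sum = (28 + 25 + 33 + 24 + 36 + 34)/61 = 180/61

L = 180/61 = 2.9508 bits/symbol


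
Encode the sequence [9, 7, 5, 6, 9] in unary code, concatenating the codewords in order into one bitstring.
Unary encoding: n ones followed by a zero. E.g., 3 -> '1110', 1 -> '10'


Encode each number as n ones followed by a terminating 0:
  9 -> 1111111110 (10 bits)
  7 -> 11111110 (8 bits)
  5 -> 111110 (6 bits)
  6 -> 1111110 (7 bits)
  9 -> 1111111110 (10 bits)
Total length = 10 + 8 + 6 + 7 + 10 = 41 bits.

Unary([9, 7, 5, 6, 9]) = 11111111101111111011111011111101111111110 (41 bits)


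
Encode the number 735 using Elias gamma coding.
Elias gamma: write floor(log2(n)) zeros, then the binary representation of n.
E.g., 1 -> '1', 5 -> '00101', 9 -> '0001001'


num_bits = floor(log2(735)) + 1 = 10
leading_zeros = num_bits - 1 = 9
binary(735) = 1011011111

Elias gamma(735) = '000000000' + '1011011111' = 0000000001011011111 (19 bits)


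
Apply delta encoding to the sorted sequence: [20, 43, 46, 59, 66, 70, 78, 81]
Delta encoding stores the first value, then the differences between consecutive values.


First value: 20
Deltas:
  43 - 20 = 23
  46 - 43 = 3
  59 - 46 = 13
  66 - 59 = 7
  70 - 66 = 4
  78 - 70 = 8
  81 - 78 = 3


Delta encoded: [20, 23, 3, 13, 7, 4, 8, 3]


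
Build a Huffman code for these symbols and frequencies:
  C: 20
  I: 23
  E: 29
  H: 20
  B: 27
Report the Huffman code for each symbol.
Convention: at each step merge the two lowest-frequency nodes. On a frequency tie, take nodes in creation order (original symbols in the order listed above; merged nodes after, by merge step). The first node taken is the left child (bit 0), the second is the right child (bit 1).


Huffman tree construction:
Step 1: Merge C(20) + H(20) = 40
Step 2: Merge I(23) + B(27) = 50
Step 3: Merge E(29) + (C+H)(40) = 69
Step 4: Merge (I+B)(50) + (E+(C+H))(69) = 119
Read each symbol's code off the tree from the root (left child = 0, right child = 1).

Codes:
  C: 110 (length 3)
  I: 00 (length 2)
  E: 10 (length 2)
  H: 111 (length 3)
  B: 01 (length 2)
Average code length: 278/119 = 2.3361 bits/symbol


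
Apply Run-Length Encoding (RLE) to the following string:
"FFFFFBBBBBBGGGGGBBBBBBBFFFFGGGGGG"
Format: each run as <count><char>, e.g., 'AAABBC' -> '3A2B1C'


Scanning runs left to right:
  i=0: run of 'F' x 5 -> '5F'
  i=5: run of 'B' x 6 -> '6B'
  i=11: run of 'G' x 5 -> '5G'
  i=16: run of 'B' x 7 -> '7B'
  i=23: run of 'F' x 4 -> '4F'
  i=27: run of 'G' x 6 -> '6G'

RLE = 5F6B5G7B4F6G


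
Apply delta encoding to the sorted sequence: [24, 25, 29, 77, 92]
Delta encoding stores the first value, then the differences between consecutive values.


First value: 24
Deltas:
  25 - 24 = 1
  29 - 25 = 4
  77 - 29 = 48
  92 - 77 = 15


Delta encoded: [24, 1, 4, 48, 15]


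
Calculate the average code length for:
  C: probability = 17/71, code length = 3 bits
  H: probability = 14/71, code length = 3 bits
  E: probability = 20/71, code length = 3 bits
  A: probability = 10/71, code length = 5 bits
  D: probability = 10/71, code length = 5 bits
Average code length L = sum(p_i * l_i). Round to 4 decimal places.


Weighted contributions p_i * l_i:
  C: (17/71) * 3 = 51/71
  H: (14/71) * 3 = 42/71
  E: (20/71) * 3 = 60/71
  A: (10/71) * 5 = 50/71
  D: (10/71) * 5 = 50/71
Sum = (51 + 42 + 60 + 50 + 50)/71 = 253/71

L = 253/71 = 3.5634 bits/symbol


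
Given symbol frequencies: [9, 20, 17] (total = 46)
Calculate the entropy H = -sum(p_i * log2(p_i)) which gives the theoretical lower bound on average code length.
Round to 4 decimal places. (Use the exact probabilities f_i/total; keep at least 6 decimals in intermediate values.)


Per-symbol terms -p_i * log2(p_i) with p_i = f_i/46:
  p = 9/46 = 0.195652: log2(p) = -2.353637, -p*log2(p) = 0.460494
  p = 20/46 = 0.434783: log2(p) = -1.201634, -p*log2(p) = 0.522450
  p = 17/46 = 0.369565: log2(p) = -1.436099, -p*log2(p) = 0.530732
H = 0.460494 + 0.522450 + 0.530732 = 1.513676

H = 1.5137 bits/symbol


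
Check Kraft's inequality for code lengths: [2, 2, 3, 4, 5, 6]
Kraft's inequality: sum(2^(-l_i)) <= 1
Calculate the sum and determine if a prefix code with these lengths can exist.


Sum = 2^(-2) + 2^(-2) + 2^(-3) + 2^(-4) + 2^(-5) + 2^(-6)
    = 0.25 + 0.25 + 0.125 + 0.0625 + 0.03125 + 0.015625
    = 47/64 = 0.734375
Since 0.734375 <= 1, Kraft's inequality IS satisfied.
A prefix code with these lengths CAN exist.

Kraft sum = 0.734375. Satisfied.


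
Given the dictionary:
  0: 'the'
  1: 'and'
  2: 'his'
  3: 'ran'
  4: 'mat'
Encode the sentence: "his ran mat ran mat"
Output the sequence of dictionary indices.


Look up each word in the dictionary:
  'his' -> 2
  'ran' -> 3
  'mat' -> 4
  'ran' -> 3
  'mat' -> 4

Encoded: [2, 3, 4, 3, 4]


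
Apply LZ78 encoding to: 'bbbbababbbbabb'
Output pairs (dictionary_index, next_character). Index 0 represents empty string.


LZ78 encoding steps:
Dictionary: {0: ''}
Step 1: w='' (idx 0), next='b' -> output (0, 'b'), add 'b' as idx 1
Step 2: w='b' (idx 1), next='b' -> output (1, 'b'), add 'bb' as idx 2
Step 3: w='b' (idx 1), next='a' -> output (1, 'a'), add 'ba' as idx 3
Step 4: w='ba' (idx 3), next='b' -> output (3, 'b'), add 'bab' as idx 4
Step 5: w='bb' (idx 2), next='b' -> output (2, 'b'), add 'bbb' as idx 5
Step 6: w='' (idx 0), next='a' -> output (0, 'a'), add 'a' as idx 6
Step 7: w='bb' (idx 2), end of input -> output (2, '')


Encoded: [(0, 'b'), (1, 'b'), (1, 'a'), (3, 'b'), (2, 'b'), (0, 'a'), (2, '')]


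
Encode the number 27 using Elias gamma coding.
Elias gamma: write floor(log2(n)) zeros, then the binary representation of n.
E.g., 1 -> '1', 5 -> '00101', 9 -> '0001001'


num_bits = floor(log2(27)) + 1 = 5
leading_zeros = num_bits - 1 = 4
binary(27) = 11011

Elias gamma(27) = '0000' + '11011' = 000011011 (9 bits)


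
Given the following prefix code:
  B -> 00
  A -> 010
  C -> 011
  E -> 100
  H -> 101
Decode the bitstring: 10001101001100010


Decoding step by step:
Bits 100 -> E
Bits 011 -> C
Bits 010 -> A
Bits 011 -> C
Bits 00 -> B
Bits 010 -> A


Decoded message: ECACBA


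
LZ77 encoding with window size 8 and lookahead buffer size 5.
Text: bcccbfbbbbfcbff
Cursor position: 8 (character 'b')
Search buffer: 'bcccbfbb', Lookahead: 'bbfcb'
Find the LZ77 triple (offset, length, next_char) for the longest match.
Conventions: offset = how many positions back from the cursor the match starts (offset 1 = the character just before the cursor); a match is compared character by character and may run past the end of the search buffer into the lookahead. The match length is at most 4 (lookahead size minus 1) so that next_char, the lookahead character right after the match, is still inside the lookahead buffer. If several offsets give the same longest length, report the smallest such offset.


Try each offset into the search buffer:
  offset=1 (pos 7, char 'b'): match length 2
  offset=2 (pos 6, char 'b'): match length 2
  offset=3 (pos 5, char 'f'): match length 0
  offset=4 (pos 4, char 'b'): match length 1
  offset=5 (pos 3, char 'c'): match length 0
  offset=6 (pos 2, char 'c'): match length 0
  offset=7 (pos 1, char 'c'): match length 0
  offset=8 (pos 0, char 'b'): match length 1
Longest match has length 2, found at offsets 1, 2; take the smallest, offset 1.
next_char = character at position 8 + 2 = 10 -> 'f'

Best match: offset=1, length=2 (matching 'bb' starting at position 7)
LZ77 triple: (1, 2, 'f')


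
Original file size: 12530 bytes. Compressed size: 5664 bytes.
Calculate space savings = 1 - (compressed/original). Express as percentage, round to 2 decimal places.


ratio = compressed/original = 5664/12530 = 0.452035
savings = 1 - ratio = 1 - 0.452035 = 0.547965
as a percentage: 0.547965 * 100 = 54.8%

Space savings = 1 - 5664/12530 = 54.8%


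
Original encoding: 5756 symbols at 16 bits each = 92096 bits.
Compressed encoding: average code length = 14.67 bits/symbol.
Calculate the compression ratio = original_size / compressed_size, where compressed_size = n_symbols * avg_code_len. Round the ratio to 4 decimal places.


original_size = n_symbols * orig_bits = 5756 * 16 = 92096 bits
compressed_size = n_symbols * avg_code_len = 5756 * 14.67 = 84440.52 bits
ratio = original_size / compressed_size = 92096 / 84440.52 = 1.0907

Compression ratio = 1.0907


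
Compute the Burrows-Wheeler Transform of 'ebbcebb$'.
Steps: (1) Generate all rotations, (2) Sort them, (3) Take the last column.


Rotations (sorted):
  0: $ebbcebb -> last char: b
  1: b$ebbceb -> last char: b
  2: bb$ebbce -> last char: e
  3: bbcebb$e -> last char: e
  4: bcebb$eb -> last char: b
  5: cebb$ebb -> last char: b
  6: ebb$ebbc -> last char: c
  7: ebbcebb$ -> last char: $


BWT = bbeebbc$


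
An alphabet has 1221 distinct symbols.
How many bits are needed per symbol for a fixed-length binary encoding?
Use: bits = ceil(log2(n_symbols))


log2(1221) = 10.2538
Bracket: 2^10 = 1024 < 1221 <= 2^11 = 2048
So ceil(log2(1221)) = 11

bits = ceil(log2(1221)) = ceil(10.2538) = 11 bits


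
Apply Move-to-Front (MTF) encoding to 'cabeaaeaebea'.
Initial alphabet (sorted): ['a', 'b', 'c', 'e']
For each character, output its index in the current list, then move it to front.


MTF encoding:
'c': index 2 in ['a', 'b', 'c', 'e'] -> ['c', 'a', 'b', 'e']
'a': index 1 in ['c', 'a', 'b', 'e'] -> ['a', 'c', 'b', 'e']
'b': index 2 in ['a', 'c', 'b', 'e'] -> ['b', 'a', 'c', 'e']
'e': index 3 in ['b', 'a', 'c', 'e'] -> ['e', 'b', 'a', 'c']
'a': index 2 in ['e', 'b', 'a', 'c'] -> ['a', 'e', 'b', 'c']
'a': index 0 in ['a', 'e', 'b', 'c'] -> ['a', 'e', 'b', 'c']
'e': index 1 in ['a', 'e', 'b', 'c'] -> ['e', 'a', 'b', 'c']
'a': index 1 in ['e', 'a', 'b', 'c'] -> ['a', 'e', 'b', 'c']
'e': index 1 in ['a', 'e', 'b', 'c'] -> ['e', 'a', 'b', 'c']
'b': index 2 in ['e', 'a', 'b', 'c'] -> ['b', 'e', 'a', 'c']
'e': index 1 in ['b', 'e', 'a', 'c'] -> ['e', 'b', 'a', 'c']
'a': index 2 in ['e', 'b', 'a', 'c'] -> ['a', 'e', 'b', 'c']


Output: [2, 1, 2, 3, 2, 0, 1, 1, 1, 2, 1, 2]


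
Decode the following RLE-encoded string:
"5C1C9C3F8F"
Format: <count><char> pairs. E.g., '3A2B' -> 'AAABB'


Expanding each <count><char> pair:
  5C -> 'CCCCC'
  1C -> 'C'
  9C -> 'CCCCCCCCC'
  3F -> 'FFF'
  8F -> 'FFFFFFFF'

Decoded = CCCCCCCCCCCCCCCFFFFFFFFFFF


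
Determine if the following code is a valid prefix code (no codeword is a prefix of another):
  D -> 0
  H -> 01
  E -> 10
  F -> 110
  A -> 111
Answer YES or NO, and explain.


Checking each pair (does one codeword prefix another?):
  D='0' vs H='01': prefix -- VIOLATION

NO -- this is NOT a valid prefix code. D (0) is a prefix of H (01).


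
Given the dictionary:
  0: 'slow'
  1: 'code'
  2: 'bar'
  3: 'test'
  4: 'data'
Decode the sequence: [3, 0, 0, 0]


Look up each index in the dictionary:
  3 -> 'test'
  0 -> 'slow'
  0 -> 'slow'
  0 -> 'slow'

Decoded: "test slow slow slow"


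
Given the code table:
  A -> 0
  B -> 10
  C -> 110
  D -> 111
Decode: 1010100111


Decoding:
10 -> B
10 -> B
10 -> B
0 -> A
111 -> D


Result: BBBAD


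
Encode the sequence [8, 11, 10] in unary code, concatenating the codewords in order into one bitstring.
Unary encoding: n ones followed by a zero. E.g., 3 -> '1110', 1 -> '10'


Encode each number as n ones followed by a terminating 0:
  8 -> 111111110 (9 bits)
  11 -> 111111111110 (12 bits)
  10 -> 11111111110 (11 bits)
Total length = 9 + 12 + 11 = 32 bits.

Unary([8, 11, 10]) = 11111111011111111111011111111110 (32 bits)


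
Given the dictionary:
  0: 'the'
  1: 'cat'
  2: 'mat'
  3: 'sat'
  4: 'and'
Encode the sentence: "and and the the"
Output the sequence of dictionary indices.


Look up each word in the dictionary:
  'and' -> 4
  'and' -> 4
  'the' -> 0
  'the' -> 0

Encoded: [4, 4, 0, 0]


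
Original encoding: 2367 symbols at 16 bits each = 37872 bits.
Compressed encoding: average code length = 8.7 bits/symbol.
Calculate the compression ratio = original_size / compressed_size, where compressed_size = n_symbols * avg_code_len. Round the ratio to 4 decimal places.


original_size = n_symbols * orig_bits = 2367 * 16 = 37872 bits
compressed_size = n_symbols * avg_code_len = 2367 * 8.7 = 20592.9 bits
ratio = original_size / compressed_size = 37872 / 20592.9 = 1.8391

Compression ratio = 1.8391


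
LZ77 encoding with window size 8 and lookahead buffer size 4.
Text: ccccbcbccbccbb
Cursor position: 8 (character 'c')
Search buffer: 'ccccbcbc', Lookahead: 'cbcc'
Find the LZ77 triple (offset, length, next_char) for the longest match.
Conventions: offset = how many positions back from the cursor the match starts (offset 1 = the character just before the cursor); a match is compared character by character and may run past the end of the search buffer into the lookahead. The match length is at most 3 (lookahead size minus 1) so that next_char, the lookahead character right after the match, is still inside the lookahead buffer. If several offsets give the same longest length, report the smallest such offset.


Try each offset into the search buffer:
  offset=1 (pos 7, char 'c'): match length 1
  offset=2 (pos 6, char 'b'): match length 0
  offset=3 (pos 5, char 'c'): match length 3
  offset=4 (pos 4, char 'b'): match length 0
  offset=5 (pos 3, char 'c'): match length 3
  offset=6 (pos 2, char 'c'): match length 1
  offset=7 (pos 1, char 'c'): match length 1
  offset=8 (pos 0, char 'c'): match length 1
Longest match has length 3, found at offsets 3, 5; take the smallest, offset 3.
next_char = character at position 8 + 3 = 11 -> 'c'

Best match: offset=3, length=3 (matching 'cbc' starting at position 5)
LZ77 triple: (3, 3, 'c')


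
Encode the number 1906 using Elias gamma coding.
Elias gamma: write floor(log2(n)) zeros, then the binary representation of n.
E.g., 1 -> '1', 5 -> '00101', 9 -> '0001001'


num_bits = floor(log2(1906)) + 1 = 11
leading_zeros = num_bits - 1 = 10
binary(1906) = 11101110010

Elias gamma(1906) = '0000000000' + '11101110010' = 000000000011101110010 (21 bits)


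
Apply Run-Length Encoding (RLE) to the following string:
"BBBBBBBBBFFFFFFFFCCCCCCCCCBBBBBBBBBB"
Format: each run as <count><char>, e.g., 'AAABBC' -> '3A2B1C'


Scanning runs left to right:
  i=0: run of 'B' x 9 -> '9B'
  i=9: run of 'F' x 8 -> '8F'
  i=17: run of 'C' x 9 -> '9C'
  i=26: run of 'B' x 10 -> '10B'

RLE = 9B8F9C10B


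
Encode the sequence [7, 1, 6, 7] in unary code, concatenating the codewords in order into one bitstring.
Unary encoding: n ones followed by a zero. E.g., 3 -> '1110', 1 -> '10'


Encode each number as n ones followed by a terminating 0:
  7 -> 11111110 (8 bits)
  1 -> 10 (2 bits)
  6 -> 1111110 (7 bits)
  7 -> 11111110 (8 bits)
Total length = 8 + 2 + 7 + 8 = 25 bits.

Unary([7, 1, 6, 7]) = 1111111010111111011111110 (25 bits)


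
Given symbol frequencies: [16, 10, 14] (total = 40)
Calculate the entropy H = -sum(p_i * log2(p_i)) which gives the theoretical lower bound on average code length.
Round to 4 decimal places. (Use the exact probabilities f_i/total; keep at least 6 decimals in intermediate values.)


Per-symbol terms -p_i * log2(p_i) with p_i = f_i/40:
  p = 16/40 = 0.400000: log2(p) = -1.321928, -p*log2(p) = 0.528771
  p = 10/40 = 0.250000: log2(p) = -2.000000, -p*log2(p) = 0.500000
  p = 14/40 = 0.350000: log2(p) = -1.514573, -p*log2(p) = 0.530101
H = 0.528771 + 0.500000 + 0.530101 = 1.558872

H = 1.5589 bits/symbol


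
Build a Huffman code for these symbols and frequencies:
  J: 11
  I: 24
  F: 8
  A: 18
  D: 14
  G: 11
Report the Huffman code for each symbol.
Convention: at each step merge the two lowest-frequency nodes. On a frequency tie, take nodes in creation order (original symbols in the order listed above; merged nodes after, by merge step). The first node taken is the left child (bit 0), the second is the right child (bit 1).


Huffman tree construction:
Step 1: Merge F(8) + J(11) = 19
Step 2: Merge G(11) + D(14) = 25
Step 3: Merge A(18) + (F+J)(19) = 37
Step 4: Merge I(24) + (G+D)(25) = 49
Step 5: Merge (A+(F+J))(37) + (I+(G+D))(49) = 86
Read each symbol's code off the tree from the root (left child = 0, right child = 1).

Codes:
  J: 011 (length 3)
  I: 10 (length 2)
  F: 010 (length 3)
  A: 00 (length 2)
  D: 111 (length 3)
  G: 110 (length 3)
Average code length: 216/86 = 2.5116 bits/symbol


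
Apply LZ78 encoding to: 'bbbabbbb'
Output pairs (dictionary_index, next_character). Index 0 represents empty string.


LZ78 encoding steps:
Dictionary: {0: ''}
Step 1: w='' (idx 0), next='b' -> output (0, 'b'), add 'b' as idx 1
Step 2: w='b' (idx 1), next='b' -> output (1, 'b'), add 'bb' as idx 2
Step 3: w='' (idx 0), next='a' -> output (0, 'a'), add 'a' as idx 3
Step 4: w='bb' (idx 2), next='b' -> output (2, 'b'), add 'bbb' as idx 4
Step 5: w='b' (idx 1), end of input -> output (1, '')


Encoded: [(0, 'b'), (1, 'b'), (0, 'a'), (2, 'b'), (1, '')]


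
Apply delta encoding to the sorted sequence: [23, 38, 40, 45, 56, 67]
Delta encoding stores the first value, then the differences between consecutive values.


First value: 23
Deltas:
  38 - 23 = 15
  40 - 38 = 2
  45 - 40 = 5
  56 - 45 = 11
  67 - 56 = 11


Delta encoded: [23, 15, 2, 5, 11, 11]


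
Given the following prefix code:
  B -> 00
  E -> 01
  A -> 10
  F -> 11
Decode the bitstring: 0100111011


Decoding step by step:
Bits 01 -> E
Bits 00 -> B
Bits 11 -> F
Bits 10 -> A
Bits 11 -> F


Decoded message: EBFAF


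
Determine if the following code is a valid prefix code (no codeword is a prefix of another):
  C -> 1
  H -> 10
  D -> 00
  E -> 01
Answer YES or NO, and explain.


Checking each pair (does one codeword prefix another?):
  C='1' vs H='10': prefix -- VIOLATION

NO -- this is NOT a valid prefix code. C (1) is a prefix of H (10).


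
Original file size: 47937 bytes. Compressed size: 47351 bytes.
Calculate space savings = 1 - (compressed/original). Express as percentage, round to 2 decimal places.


ratio = compressed/original = 47351/47937 = 0.987776
savings = 1 - ratio = 1 - 0.987776 = 0.012224
as a percentage: 0.012224 * 100 = 1.22%

Space savings = 1 - 47351/47937 = 1.22%


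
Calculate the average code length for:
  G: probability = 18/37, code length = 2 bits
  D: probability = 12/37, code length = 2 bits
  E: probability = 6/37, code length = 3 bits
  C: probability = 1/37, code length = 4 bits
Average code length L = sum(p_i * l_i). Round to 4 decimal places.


Weighted contributions p_i * l_i:
  G: (18/37) * 2 = 36/37
  D: (12/37) * 2 = 24/37
  E: (6/37) * 3 = 18/37
  C: (1/37) * 4 = 4/37
Sum = (36 + 24 + 18 + 4)/37 = 82/37

L = 82/37 = 2.2162 bits/symbol


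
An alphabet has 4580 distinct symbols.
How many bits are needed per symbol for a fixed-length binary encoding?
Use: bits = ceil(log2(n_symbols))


log2(4580) = 12.1611
Bracket: 2^12 = 4096 < 4580 <= 2^13 = 8192
So ceil(log2(4580)) = 13

bits = ceil(log2(4580)) = ceil(12.1611) = 13 bits


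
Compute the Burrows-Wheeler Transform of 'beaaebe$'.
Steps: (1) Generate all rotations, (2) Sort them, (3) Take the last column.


Rotations (sorted):
  0: $beaaebe -> last char: e
  1: aaebe$be -> last char: e
  2: aebe$bea -> last char: a
  3: be$beaae -> last char: e
  4: beaaebe$ -> last char: $
  5: e$beaaeb -> last char: b
  6: eaaebe$b -> last char: b
  7: ebe$beaa -> last char: a


BWT = eeae$bba


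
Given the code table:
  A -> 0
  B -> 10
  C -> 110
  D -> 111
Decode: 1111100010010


Decoding:
111 -> D
110 -> C
0 -> A
0 -> A
10 -> B
0 -> A
10 -> B


Result: DCAABAB


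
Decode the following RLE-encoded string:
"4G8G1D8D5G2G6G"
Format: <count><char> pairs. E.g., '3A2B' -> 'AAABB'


Expanding each <count><char> pair:
  4G -> 'GGGG'
  8G -> 'GGGGGGGG'
  1D -> 'D'
  8D -> 'DDDDDDDD'
  5G -> 'GGGGG'
  2G -> 'GG'
  6G -> 'GGGGGG'

Decoded = GGGGGGGGGGGGDDDDDDDDDGGGGGGGGGGGGG


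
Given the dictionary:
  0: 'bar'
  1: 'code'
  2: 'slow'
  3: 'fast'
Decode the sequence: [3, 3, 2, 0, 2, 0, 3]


Look up each index in the dictionary:
  3 -> 'fast'
  3 -> 'fast'
  2 -> 'slow'
  0 -> 'bar'
  2 -> 'slow'
  0 -> 'bar'
  3 -> 'fast'

Decoded: "fast fast slow bar slow bar fast"


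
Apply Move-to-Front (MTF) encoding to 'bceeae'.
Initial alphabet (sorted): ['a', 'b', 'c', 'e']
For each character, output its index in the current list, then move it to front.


MTF encoding:
'b': index 1 in ['a', 'b', 'c', 'e'] -> ['b', 'a', 'c', 'e']
'c': index 2 in ['b', 'a', 'c', 'e'] -> ['c', 'b', 'a', 'e']
'e': index 3 in ['c', 'b', 'a', 'e'] -> ['e', 'c', 'b', 'a']
'e': index 0 in ['e', 'c', 'b', 'a'] -> ['e', 'c', 'b', 'a']
'a': index 3 in ['e', 'c', 'b', 'a'] -> ['a', 'e', 'c', 'b']
'e': index 1 in ['a', 'e', 'c', 'b'] -> ['e', 'a', 'c', 'b']


Output: [1, 2, 3, 0, 3, 1]


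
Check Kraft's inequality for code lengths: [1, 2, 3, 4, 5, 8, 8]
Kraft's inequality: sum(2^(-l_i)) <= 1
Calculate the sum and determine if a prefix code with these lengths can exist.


Sum = 2^(-1) + 2^(-2) + 2^(-3) + 2^(-4) + 2^(-5) + 2^(-8) + 2^(-8)
    = 0.5 + 0.25 + 0.125 + 0.0625 + 0.03125 + 0.00390625 + 0.00390625
    = 250/256 = 0.9765625
Since 0.9765625 <= 1, Kraft's inequality IS satisfied.
A prefix code with these lengths CAN exist.

Kraft sum = 0.9765625. Satisfied.


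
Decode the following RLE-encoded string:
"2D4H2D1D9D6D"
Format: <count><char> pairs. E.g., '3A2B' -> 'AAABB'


Expanding each <count><char> pair:
  2D -> 'DD'
  4H -> 'HHHH'
  2D -> 'DD'
  1D -> 'D'
  9D -> 'DDDDDDDDD'
  6D -> 'DDDDDD'

Decoded = DDHHHHDDDDDDDDDDDDDDDDDD


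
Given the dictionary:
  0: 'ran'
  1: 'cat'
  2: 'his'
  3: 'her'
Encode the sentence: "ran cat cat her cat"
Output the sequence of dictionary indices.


Look up each word in the dictionary:
  'ran' -> 0
  'cat' -> 1
  'cat' -> 1
  'her' -> 3
  'cat' -> 1

Encoded: [0, 1, 1, 3, 1]


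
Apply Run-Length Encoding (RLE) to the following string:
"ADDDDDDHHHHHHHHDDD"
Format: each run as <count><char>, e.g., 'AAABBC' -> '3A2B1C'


Scanning runs left to right:
  i=0: run of 'A' x 1 -> '1A'
  i=1: run of 'D' x 6 -> '6D'
  i=7: run of 'H' x 8 -> '8H'
  i=15: run of 'D' x 3 -> '3D'

RLE = 1A6D8H3D


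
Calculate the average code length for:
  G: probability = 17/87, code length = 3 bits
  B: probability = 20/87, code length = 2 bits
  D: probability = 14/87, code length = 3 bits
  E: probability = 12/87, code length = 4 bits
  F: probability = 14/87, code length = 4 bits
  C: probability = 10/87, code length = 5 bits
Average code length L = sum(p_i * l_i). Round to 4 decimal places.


Weighted contributions p_i * l_i:
  G: (17/87) * 3 = 51/87
  B: (20/87) * 2 = 40/87
  D: (14/87) * 3 = 42/87
  E: (12/87) * 4 = 48/87
  F: (14/87) * 4 = 56/87
  C: (10/87) * 5 = 50/87
Sum = (51 + 40 + 42 + 48 + 56 + 50)/87 = 287/87

L = 287/87 = 3.2989 bits/symbol


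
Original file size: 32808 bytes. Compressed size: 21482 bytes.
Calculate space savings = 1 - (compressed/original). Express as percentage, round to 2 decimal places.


ratio = compressed/original = 21482/32808 = 0.654779
savings = 1 - ratio = 1 - 0.654779 = 0.345221
as a percentage: 0.345221 * 100 = 34.52%

Space savings = 1 - 21482/32808 = 34.52%


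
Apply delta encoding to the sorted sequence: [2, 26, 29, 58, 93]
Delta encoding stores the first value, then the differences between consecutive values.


First value: 2
Deltas:
  26 - 2 = 24
  29 - 26 = 3
  58 - 29 = 29
  93 - 58 = 35


Delta encoded: [2, 24, 3, 29, 35]


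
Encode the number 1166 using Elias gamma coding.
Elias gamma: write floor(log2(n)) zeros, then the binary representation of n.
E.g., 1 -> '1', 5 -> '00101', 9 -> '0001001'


num_bits = floor(log2(1166)) + 1 = 11
leading_zeros = num_bits - 1 = 10
binary(1166) = 10010001110

Elias gamma(1166) = '0000000000' + '10010001110' = 000000000010010001110 (21 bits)


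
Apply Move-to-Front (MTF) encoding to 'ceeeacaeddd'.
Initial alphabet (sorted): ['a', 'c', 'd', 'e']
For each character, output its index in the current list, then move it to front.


MTF encoding:
'c': index 1 in ['a', 'c', 'd', 'e'] -> ['c', 'a', 'd', 'e']
'e': index 3 in ['c', 'a', 'd', 'e'] -> ['e', 'c', 'a', 'd']
'e': index 0 in ['e', 'c', 'a', 'd'] -> ['e', 'c', 'a', 'd']
'e': index 0 in ['e', 'c', 'a', 'd'] -> ['e', 'c', 'a', 'd']
'a': index 2 in ['e', 'c', 'a', 'd'] -> ['a', 'e', 'c', 'd']
'c': index 2 in ['a', 'e', 'c', 'd'] -> ['c', 'a', 'e', 'd']
'a': index 1 in ['c', 'a', 'e', 'd'] -> ['a', 'c', 'e', 'd']
'e': index 2 in ['a', 'c', 'e', 'd'] -> ['e', 'a', 'c', 'd']
'd': index 3 in ['e', 'a', 'c', 'd'] -> ['d', 'e', 'a', 'c']
'd': index 0 in ['d', 'e', 'a', 'c'] -> ['d', 'e', 'a', 'c']
'd': index 0 in ['d', 'e', 'a', 'c'] -> ['d', 'e', 'a', 'c']


Output: [1, 3, 0, 0, 2, 2, 1, 2, 3, 0, 0]


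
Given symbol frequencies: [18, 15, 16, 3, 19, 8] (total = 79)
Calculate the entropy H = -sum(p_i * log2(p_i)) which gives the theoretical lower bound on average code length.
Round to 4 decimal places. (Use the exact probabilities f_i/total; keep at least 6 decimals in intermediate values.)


Per-symbol terms -p_i * log2(p_i) with p_i = f_i/79:
  p = 18/79 = 0.227848: log2(p) = -2.133856, -p*log2(p) = 0.486195
  p = 15/79 = 0.189873: log2(p) = -2.396890, -p*log2(p) = 0.455106
  p = 16/79 = 0.202532: log2(p) = -2.303781, -p*log2(p) = 0.466589
  p = 3/79 = 0.037975: log2(p) = -4.718818, -p*log2(p) = 0.179196
  p = 19/79 = 0.240506: log2(p) = -2.055853, -p*log2(p) = 0.494446
  p = 8/79 = 0.101266: log2(p) = -3.303781, -p*log2(p) = 0.334560
H = 0.486195 + 0.455106 + 0.466589 + 0.179196 + 0.494446 + 0.334560 = 2.416092

H = 2.4161 bits/symbol


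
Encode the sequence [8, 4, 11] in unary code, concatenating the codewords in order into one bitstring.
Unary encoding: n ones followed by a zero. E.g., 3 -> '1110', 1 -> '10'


Encode each number as n ones followed by a terminating 0:
  8 -> 111111110 (9 bits)
  4 -> 11110 (5 bits)
  11 -> 111111111110 (12 bits)
Total length = 9 + 5 + 12 = 26 bits.

Unary([8, 4, 11]) = 11111111011110111111111110 (26 bits)


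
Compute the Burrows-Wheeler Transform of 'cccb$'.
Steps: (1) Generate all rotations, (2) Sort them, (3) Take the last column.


Rotations (sorted):
  0: $cccb -> last char: b
  1: b$ccc -> last char: c
  2: cb$cc -> last char: c
  3: ccb$c -> last char: c
  4: cccb$ -> last char: $


BWT = bccc$


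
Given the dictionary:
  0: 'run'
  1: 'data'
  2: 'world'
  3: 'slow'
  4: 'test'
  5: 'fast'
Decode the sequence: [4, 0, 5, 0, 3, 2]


Look up each index in the dictionary:
  4 -> 'test'
  0 -> 'run'
  5 -> 'fast'
  0 -> 'run'
  3 -> 'slow'
  2 -> 'world'

Decoded: "test run fast run slow world"


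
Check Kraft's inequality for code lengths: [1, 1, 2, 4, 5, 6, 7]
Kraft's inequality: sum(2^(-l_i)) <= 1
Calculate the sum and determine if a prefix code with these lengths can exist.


Sum = 2^(-1) + 2^(-1) + 2^(-2) + 2^(-4) + 2^(-5) + 2^(-6) + 2^(-7)
    = 0.5 + 0.5 + 0.25 + 0.0625 + 0.03125 + 0.015625 + 0.0078125
    = 175/128 = 1.3671875
Since 1.3671875 > 1, Kraft's inequality is NOT satisfied.
A prefix code with these lengths CANNOT exist.

Kraft sum = 1.3671875. Not satisfied.


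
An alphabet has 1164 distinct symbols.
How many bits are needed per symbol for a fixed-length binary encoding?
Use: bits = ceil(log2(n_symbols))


log2(1164) = 10.1849
Bracket: 2^10 = 1024 < 1164 <= 2^11 = 2048
So ceil(log2(1164)) = 11

bits = ceil(log2(1164)) = ceil(10.1849) = 11 bits


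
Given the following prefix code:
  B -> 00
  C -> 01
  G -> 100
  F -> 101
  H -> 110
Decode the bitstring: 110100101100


Decoding step by step:
Bits 110 -> H
Bits 100 -> G
Bits 101 -> F
Bits 100 -> G


Decoded message: HGFG


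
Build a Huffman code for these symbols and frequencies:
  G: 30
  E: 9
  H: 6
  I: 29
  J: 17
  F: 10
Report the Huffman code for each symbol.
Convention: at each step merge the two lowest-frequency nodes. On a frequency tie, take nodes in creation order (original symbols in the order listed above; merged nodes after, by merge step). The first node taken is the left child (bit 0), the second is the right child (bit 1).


Huffman tree construction:
Step 1: Merge H(6) + E(9) = 15
Step 2: Merge F(10) + (H+E)(15) = 25
Step 3: Merge J(17) + (F+(H+E))(25) = 42
Step 4: Merge I(29) + G(30) = 59
Step 5: Merge (J+(F+(H+E)))(42) + (I+G)(59) = 101
Read each symbol's code off the tree from the root (left child = 0, right child = 1).

Codes:
  G: 11 (length 2)
  E: 0111 (length 4)
  H: 0110 (length 4)
  I: 10 (length 2)
  J: 00 (length 2)
  F: 010 (length 3)
Average code length: 242/101 = 2.3960 bits/symbol


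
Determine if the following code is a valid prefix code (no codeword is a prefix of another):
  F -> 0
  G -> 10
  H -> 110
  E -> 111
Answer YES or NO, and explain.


Checking each pair (does one codeword prefix another?):
  F='0' vs G='10': no prefix
  F='0' vs H='110': no prefix
  F='0' vs E='111': no prefix
  G='10' vs F='0': no prefix
  G='10' vs H='110': no prefix
  G='10' vs E='111': no prefix
  H='110' vs F='0': no prefix
  H='110' vs G='10': no prefix
  H='110' vs E='111': no prefix
  E='111' vs F='0': no prefix
  E='111' vs G='10': no prefix
  E='111' vs H='110': no prefix
No violation found over all pairs.

YES -- this is a valid prefix code. No codeword is a prefix of any other codeword.


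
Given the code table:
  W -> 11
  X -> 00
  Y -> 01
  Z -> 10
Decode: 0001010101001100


Decoding:
00 -> X
01 -> Y
01 -> Y
01 -> Y
01 -> Y
00 -> X
11 -> W
00 -> X


Result: XYYYYXWX


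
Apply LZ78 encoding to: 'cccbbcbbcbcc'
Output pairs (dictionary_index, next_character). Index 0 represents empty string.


LZ78 encoding steps:
Dictionary: {0: ''}
Step 1: w='' (idx 0), next='c' -> output (0, 'c'), add 'c' as idx 1
Step 2: w='c' (idx 1), next='c' -> output (1, 'c'), add 'cc' as idx 2
Step 3: w='' (idx 0), next='b' -> output (0, 'b'), add 'b' as idx 3
Step 4: w='b' (idx 3), next='c' -> output (3, 'c'), add 'bc' as idx 4
Step 5: w='b' (idx 3), next='b' -> output (3, 'b'), add 'bb' as idx 5
Step 6: w='c' (idx 1), next='b' -> output (1, 'b'), add 'cb' as idx 6
Step 7: w='cc' (idx 2), end of input -> output (2, '')


Encoded: [(0, 'c'), (1, 'c'), (0, 'b'), (3, 'c'), (3, 'b'), (1, 'b'), (2, '')]


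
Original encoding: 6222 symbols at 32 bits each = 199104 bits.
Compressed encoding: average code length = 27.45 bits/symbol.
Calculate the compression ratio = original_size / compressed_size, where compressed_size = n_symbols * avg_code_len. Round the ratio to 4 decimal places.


original_size = n_symbols * orig_bits = 6222 * 32 = 199104 bits
compressed_size = n_symbols * avg_code_len = 6222 * 27.45 = 170793.9 bits
ratio = original_size / compressed_size = 199104 / 170793.9 = 1.1658

Compression ratio = 1.1658


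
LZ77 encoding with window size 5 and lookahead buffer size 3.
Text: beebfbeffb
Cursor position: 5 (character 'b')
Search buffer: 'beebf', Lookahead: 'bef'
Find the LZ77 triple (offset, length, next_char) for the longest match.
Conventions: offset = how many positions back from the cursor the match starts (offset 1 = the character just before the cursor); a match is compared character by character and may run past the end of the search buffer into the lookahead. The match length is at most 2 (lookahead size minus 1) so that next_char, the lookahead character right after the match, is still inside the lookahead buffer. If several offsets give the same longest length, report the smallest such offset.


Try each offset into the search buffer:
  offset=1 (pos 4, char 'f'): match length 0
  offset=2 (pos 3, char 'b'): match length 1
  offset=3 (pos 2, char 'e'): match length 0
  offset=4 (pos 1, char 'e'): match length 0
  offset=5 (pos 0, char 'b'): match length 2
Longest match has length 2 at offset 5.
next_char = character at position 5 + 2 = 7 -> 'f'

Best match: offset=5, length=2 (matching 'be' starting at position 0)
LZ77 triple: (5, 2, 'f')


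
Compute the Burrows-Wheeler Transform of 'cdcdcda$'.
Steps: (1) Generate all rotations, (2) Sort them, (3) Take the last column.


Rotations (sorted):
  0: $cdcdcda -> last char: a
  1: a$cdcdcd -> last char: d
  2: cda$cdcd -> last char: d
  3: cdcda$cd -> last char: d
  4: cdcdcda$ -> last char: $
  5: da$cdcdc -> last char: c
  6: dcda$cdc -> last char: c
  7: dcdcda$c -> last char: c


BWT = addd$ccc
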